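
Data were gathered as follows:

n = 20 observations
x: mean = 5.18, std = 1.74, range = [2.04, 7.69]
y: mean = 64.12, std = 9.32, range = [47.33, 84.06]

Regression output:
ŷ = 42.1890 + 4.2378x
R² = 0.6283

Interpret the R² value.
The model explains 62.83% of the variance in y (R² = 0.6283), leaving 37.17% unexplained; the fit is moderate.

R² = 1 − SS_res/SS_tot compares the residual scatter to the total scatter of y about its mean.

Here R² = 0.6283:
- Explained: 62.83% of the variation in y
- Unexplained (residual): 100% − 62.83% = 37.17%
- Rule of thumb (below 0.3 weak; 0.3 to below 0.7 moderate; 0.7 and above strong) → moderate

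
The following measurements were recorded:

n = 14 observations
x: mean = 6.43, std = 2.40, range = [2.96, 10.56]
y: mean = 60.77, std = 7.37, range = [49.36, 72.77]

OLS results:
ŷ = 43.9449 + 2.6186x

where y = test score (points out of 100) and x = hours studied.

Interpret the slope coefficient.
An increase of one hour in study time is associated with a 2.6186 points increase in predicted test score.

The slope β₁ = 2.6186 gives the rate at which the fitted test score changes with study time.

Interpretation:
- Study time up by 1 hour → predicted test score increases by 2.6186 points
- This is a linear approximation: the same per-unit change is assumed across the whole observed x range

The intercept β₀ = 43.9449 is the predicted test score when study time = 0; since the smallest observed x is 2.96, this is an extrapolation and mainly anchors the line.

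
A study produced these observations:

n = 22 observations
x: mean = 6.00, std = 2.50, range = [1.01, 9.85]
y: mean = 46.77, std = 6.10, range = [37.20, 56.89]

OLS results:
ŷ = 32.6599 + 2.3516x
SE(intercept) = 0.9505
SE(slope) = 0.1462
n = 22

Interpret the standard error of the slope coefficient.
SE(slope) = 0.1462 measures the uncertainty in the estimated slope. The coefficient is estimated precisely (SE/|β̂₁| = 6.2%).

SE(β̂₁) = s / √Sxx, where s is the residual standard deviation and Sxx = Σ(x − x̄)². It is the yardstick for how far β̂₁ = 2.3516 could plausibly be from the true slope.

Relative precision:
- SE / |β̂₁| = 0.1462 / 2.3516 = 6.2%
- Rule of thumb (under 20%: precise; 20% to under 50%: moderately precise; 50% or more: imprecise) → precise

Link to interval estimation: a confidence interval for β₁ is β̂₁ ± t* × 0.1462, so SE sets the half-width per unit of t*.

What drives SE(β̂₁): more residual scatter → larger SE.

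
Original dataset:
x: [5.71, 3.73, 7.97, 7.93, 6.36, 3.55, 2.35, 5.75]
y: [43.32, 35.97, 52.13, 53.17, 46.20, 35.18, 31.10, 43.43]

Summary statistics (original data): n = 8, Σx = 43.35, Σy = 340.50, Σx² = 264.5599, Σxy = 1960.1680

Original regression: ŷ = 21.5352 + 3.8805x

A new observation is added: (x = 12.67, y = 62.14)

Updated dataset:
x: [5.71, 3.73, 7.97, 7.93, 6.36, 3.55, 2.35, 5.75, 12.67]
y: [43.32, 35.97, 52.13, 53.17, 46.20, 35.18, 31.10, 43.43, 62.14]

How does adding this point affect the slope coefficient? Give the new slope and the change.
The slope changes from 3.8805 to 3.1582 (change of -0.7223, or -18.6%).

x = 12.67 lies well outside the original x-range [2.35, 7.97] (x̄ ≈ 5.42), so this observation has high leverage and can move the slope substantially.

Step 1: Update the sums with the new point (n goes from 8 to 9)
Σx  = 43.35 + 12.67 = 56.02
Σy  = 340.50 + 62.14 = 402.64
Σx² = 264.5599 + 12.67² = 264.5599 + 160.5289 = 425.0888
Σxy = 1960.1680 + 12.67×62.14 = 1960.1680 + 787.3138 = 2747.4818

Step 2: Recompute the slope with b₁ = (nΣxy − ΣxΣy) / (nΣx² − (Σx)²)
Numerator   = 9×2747.4818 − 56.02×402.64 = 24727.3362 − 22555.8928 = 2171.4434
Denominator = 9×425.0888 − 56.02² = 3825.7992 − 3138.2404 = 687.5588
b₁(new) = 2171.4434 / 687.5588 = 3.1582

(Same formula on the original sums: (8×1960.1680 − 43.35×340.50) / (8×264.5599 − 43.35²) = 920.6690 / 237.2567 = 3.8805, matching the given fit.)

Step 3: Change in slope
Δβ₁ = 3.1582 − 3.8805 = -0.7223
Relative change = -0.7223 / 3.8805 × 100% = -18.6%
→ the slope decreases when the point is added.

A high-leverage point only changes the slope if it is off the original line; here y = 62.14 is below the original trend, so the slope decreases.
In practice: check such a point for data-entry or measurement error; examine leverage (hᵢ) and Cook's distance rather than deleting it automatically.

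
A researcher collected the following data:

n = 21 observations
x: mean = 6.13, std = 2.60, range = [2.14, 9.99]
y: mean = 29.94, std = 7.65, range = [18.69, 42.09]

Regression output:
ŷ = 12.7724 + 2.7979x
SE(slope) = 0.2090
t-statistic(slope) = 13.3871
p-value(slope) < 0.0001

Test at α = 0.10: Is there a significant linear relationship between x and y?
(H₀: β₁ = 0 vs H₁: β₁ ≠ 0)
Reject H₀: p-value < 0.0001 < α = 0.10. The linear relationship is significant at the 10% level.

Hypothesis test for the slope coefficient:

H₀: β₁ = 0 (no linear relationship)
H₁: β₁ ≠ 0 (linear relationship exists)

Test statistic: t = β̂₁ / SE(β̂₁) = 2.7979 / 0.2090 = 13.3871

With df = 19, the two-sided p-value for |t| = 13.3871 is <0.0001.

Decision rule: reject H₀ if p-value < α.
p-value < 0.0001 < α = 0.10 → reject H₀.

At α = 0.10 the data do provide convincing evidence of a nonzero slope.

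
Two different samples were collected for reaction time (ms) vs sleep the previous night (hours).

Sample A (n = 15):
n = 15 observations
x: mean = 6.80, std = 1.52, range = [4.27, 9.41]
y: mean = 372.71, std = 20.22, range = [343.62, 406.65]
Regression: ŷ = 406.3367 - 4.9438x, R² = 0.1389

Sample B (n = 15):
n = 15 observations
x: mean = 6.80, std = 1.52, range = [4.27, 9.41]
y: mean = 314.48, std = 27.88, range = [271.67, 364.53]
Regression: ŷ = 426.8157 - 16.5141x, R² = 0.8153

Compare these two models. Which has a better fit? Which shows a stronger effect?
Model B has the better fit (R² = 0.8153 vs 0.1389). Model B shows the stronger effect (|β₁| = 16.5141 vs 4.9438).

Model Comparison:

Which explains more variance? (R²)
- Model A: R² = 0.1389 → 13.89% of variance in reaction time explained
- Model B: R² = 0.8153 → 81.53% of variance in reaction time explained
- 0.8153 > 0.1389 → Model B has the better fit

Strength of effect — compare |β₁|:
- Model A: β₁ = -4.9438 → predicted reaction time falls 4.9438 ms per additional hour of sleep
- Model B: β₁ = -16.5141 → predicted reaction time falls 16.5141 ms per additional hour of sleep
- |-4.9438| < |-16.5141| → Model B shows the stronger marginal effect

Notes:
- The two samples could reflect different populations, time periods, or measurement quality.
- A steeper slope doesn't make a better model if the scatter around the line is large.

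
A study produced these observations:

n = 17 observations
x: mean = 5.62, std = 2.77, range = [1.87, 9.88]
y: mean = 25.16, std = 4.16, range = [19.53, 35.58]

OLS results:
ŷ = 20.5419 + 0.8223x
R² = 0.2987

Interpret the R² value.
About 29.87% of the variability in y is accounted for by the regression on x (R² = 0.2987) — a weak linear fit.

R² (coefficient of determination) measures the proportion of variance in y explained by the regression model.

Here R² = 0.2987:
- Explained: 29.87% of the variation in y
- Unexplained (residual): 100% − 29.87% = 70.13%
- Rule of thumb (below 0.3 weak; 0.3 to below 0.7 moderate; 0.7 and above strong) → weak

Note: R² never decreases when predictors are added, so it should not be used alone to compare models of different size.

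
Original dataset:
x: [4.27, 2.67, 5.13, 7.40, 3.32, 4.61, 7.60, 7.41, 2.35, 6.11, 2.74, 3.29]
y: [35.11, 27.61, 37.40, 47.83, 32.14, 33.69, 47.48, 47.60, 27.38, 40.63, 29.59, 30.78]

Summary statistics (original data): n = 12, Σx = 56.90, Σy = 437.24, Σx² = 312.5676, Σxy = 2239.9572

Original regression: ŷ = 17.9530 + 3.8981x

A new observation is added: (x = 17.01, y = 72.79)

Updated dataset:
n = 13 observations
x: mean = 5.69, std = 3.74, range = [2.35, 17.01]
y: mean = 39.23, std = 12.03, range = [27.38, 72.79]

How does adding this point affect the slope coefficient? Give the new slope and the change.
The slope changes from 3.8981 to 3.1832 (change of -0.7149, or -18.3%).

The new point has HIGH LEVERAGE: x = 17.01 is far from the original mean x̄ = 56.90/12 ≈ 4.74 (original range [2.35, 7.60]).

Step 1: Update the sums with the new point (n goes from 12 to 13)
Σx  = 56.90 + 17.01 = 73.91
Σy  = 437.24 + 72.79 = 510.03
Σx² = 312.5676 + 17.01² = 312.5676 + 289.3401 = 601.9077
Σxy = 2239.9572 + 17.01×72.79 = 2239.9572 + 1238.1579 = 3478.1151

Step 2: Recompute the slope with b₁ = (nΣxy − ΣxΣy) / (nΣx² − (Σx)²)
Numerator   = 13×3478.1151 − 73.91×510.03 = 45215.4963 − 37696.3173 = 7519.1790
Denominator = 13×601.9077 − 73.91² = 7824.8001 − 5462.6881 = 2362.1120
b₁(new) = 7519.1790 / 2362.1120 = 3.1832

(Same formula on the original sums: (12×2239.9572 − 56.90×437.24) / (12×312.5676 − 56.90²) = 2000.5304 / 513.2012 = 3.8981, matching the given fit.)

Step 3: Change in slope
Δβ₁ = 3.1832 − 3.8981 = -0.7149
Relative change = -0.7149 / 3.8981 × 100% = -18.3%
→ the slope decreases when the point is added.

A high-leverage point only changes the slope if it is off the original line; here y = 72.79 is below the original trend, so the slope decreases.
In practice: investigate whether it comes from the same population as the rest of the sample.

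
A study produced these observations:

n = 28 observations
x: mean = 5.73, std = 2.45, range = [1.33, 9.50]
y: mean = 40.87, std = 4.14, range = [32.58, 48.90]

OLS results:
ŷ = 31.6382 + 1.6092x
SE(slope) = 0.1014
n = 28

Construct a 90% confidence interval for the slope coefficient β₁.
The 90% CI for β₁ is (1.4363, 1.7821)

Confidence interval for the slope:

The 90% CI for β₁ is: β̂₁ ± t*(α/2, n-2) × SE(β̂₁)

Step 1: Find critical t-value
- Confidence level = 0.9
- Degrees of freedom = n - 2 = 28 - 2 = 26
- t*(α/2, 26) = 1.7056

Step 2: Calculate margin of error
Margin = 1.7056 × 0.1014 = 0.1729

Step 3: Construct interval
CI = 1.6092 ± 0.1729
CI = (1.4363, 1.7821)

Interpretation: We are 90% confident that the true slope β₁ lies between 1.4363 and 1.7821.
Since 0 is outside the interval, a two-sided test at α = 0.10 would reject H₀: β₁ = 0.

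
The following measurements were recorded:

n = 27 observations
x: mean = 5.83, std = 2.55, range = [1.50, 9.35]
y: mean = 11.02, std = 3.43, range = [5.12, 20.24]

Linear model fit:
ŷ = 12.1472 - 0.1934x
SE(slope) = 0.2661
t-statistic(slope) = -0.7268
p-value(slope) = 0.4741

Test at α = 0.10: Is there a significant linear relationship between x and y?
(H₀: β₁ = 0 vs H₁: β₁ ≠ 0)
Since p-value = 0.4741 ≥ α = 0.10, fail to reject H₀ — the slope is not significantly different from 0.

Hypothesis test for the slope coefficient:

H₀: β₁ = 0 (no linear relationship)
H₁: β₁ ≠ 0 (linear relationship exists)

Test statistic: t = β̂₁ / SE(β̂₁) = -0.1934 / 0.2661 = -0.7268

p = 0.4741: how often a slope estimate this far from 0 (in SE units) would arise by chance if β₁ were truly 0.

Decision rule: reject H₀ if p-value < α.
p-value = 0.4741 ≥ α = 0.10 → fail to reject H₀.

There is not sufficient evidence at the 10% significance level to conclude that a linear relationship exists between x and y.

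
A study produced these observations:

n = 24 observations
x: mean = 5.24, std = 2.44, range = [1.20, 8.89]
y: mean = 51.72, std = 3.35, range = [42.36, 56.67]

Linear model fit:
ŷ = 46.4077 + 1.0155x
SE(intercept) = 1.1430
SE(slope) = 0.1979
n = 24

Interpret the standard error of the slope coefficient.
SE(β̂₁) = 0.1979 is the estimated standard deviation of the slope estimate across repeated samples; relative to β̂₁ = 1.0155 that is 19.5%, a precise estimate.

SE(β̂₁) = s / √Sxx, where s is the residual standard deviation and Sxx = Σ(x − x̄)². It is the yardstick for how far β̂₁ = 1.0155 could plausibly be from the true slope.

Relative precision:
- SE / |β̂₁| = 0.1979 / 1.0155 = 19.5%
- Rule of thumb (under 20%: precise; 20% to under 50%: moderately precise; 50% or more: imprecise) → precise

Link to interval estimation: a confidence interval for β₁ is β̂₁ ± t* × 0.1979, so SE sets the half-width per unit of t*.

What drives SE(β̂₁): larger n (here n = 24) → smaller SE; more residual scatter → larger SE.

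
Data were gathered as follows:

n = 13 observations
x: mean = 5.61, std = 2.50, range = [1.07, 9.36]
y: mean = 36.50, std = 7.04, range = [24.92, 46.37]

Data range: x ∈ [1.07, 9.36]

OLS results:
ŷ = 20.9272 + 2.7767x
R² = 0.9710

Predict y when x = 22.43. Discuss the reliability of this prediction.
The equation gives ŷ = 83.2086; however x = 22.43 is 13.07 units above the observed range, so this extrapolated value should not be trusted.

Prediction calculation:
ŷ = 20.9272 + 2.7767 × 22.43
ŷ = 83.2086

Reliability:
- Data range: x ∈ [1.07, 9.36]
- Prediction point: x = 22.43 is 13.07 units above the observed range → this is EXTRAPOLATION, not interpolation

Why that matters here:
- R² describes fit only over the sampled x values; it says nothing about behaviour beyond them
- Real relationships often flatten, saturate, or turn nonlinear at extremes

Report the number if required, but flag clearly that it is an extrapolation.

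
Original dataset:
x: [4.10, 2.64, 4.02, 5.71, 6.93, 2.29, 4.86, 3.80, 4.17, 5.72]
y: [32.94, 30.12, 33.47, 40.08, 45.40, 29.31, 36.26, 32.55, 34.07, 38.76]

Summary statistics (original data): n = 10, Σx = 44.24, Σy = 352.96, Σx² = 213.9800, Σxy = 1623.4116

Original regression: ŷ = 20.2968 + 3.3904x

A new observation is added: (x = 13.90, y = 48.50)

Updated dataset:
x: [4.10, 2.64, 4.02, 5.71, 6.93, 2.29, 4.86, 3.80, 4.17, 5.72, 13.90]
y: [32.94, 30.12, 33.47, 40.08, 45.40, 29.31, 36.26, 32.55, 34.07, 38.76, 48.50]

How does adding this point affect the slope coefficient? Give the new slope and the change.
The slope changes from 3.3904 to 1.7585 (change of -1.6319, or -48.1%).

The new point has HIGH LEVERAGE: x = 13.90 is far from the original mean x̄ = 44.24/10 ≈ 4.42 (original range [2.29, 6.93]).

Step 1: Update the sums with the new point (n goes from 10 to 11)
Σx  = 44.24 + 13.90 = 58.14
Σy  = 352.96 + 48.50 = 401.46
Σx² = 213.9800 + 13.90² = 213.9800 + 193.2100 = 407.1900
Σxy = 1623.4116 + 13.90×48.50 = 1623.4116 + 674.1500 = 2297.5616

Step 2: Recompute the slope with b₁ = (nΣxy − ΣxΣy) / (nΣx² − (Σx)²)
Numerator   = 11×2297.5616 − 58.14×401.46 = 25273.1776 − 23340.8844 = 1932.2932
Denominator = 11×407.1900 − 58.14² = 4479.0900 − 3380.2596 = 1098.8304
b₁(new) = 1932.2932 / 1098.8304 = 1.7585

(Same formula on the original sums: (10×1623.4116 − 44.24×352.96) / (10×213.9800 − 44.24²) = 619.1656 / 182.6224 = 3.3904, matching the given fit.)

Step 3: Change in slope
Δβ₁ = 1.7585 − 3.3904 = -1.6319
Relative change = -1.6319 / 3.3904 × 100% = -48.1%
→ the slope decreases when the point is added.

Because the point sits below the extension of the original line at a high-leverage x, it tilts the fit down.
In practice: examine leverage (hᵢ) and Cook's distance rather than deleting it automatically; refit with and without it and report both if conclusions differ.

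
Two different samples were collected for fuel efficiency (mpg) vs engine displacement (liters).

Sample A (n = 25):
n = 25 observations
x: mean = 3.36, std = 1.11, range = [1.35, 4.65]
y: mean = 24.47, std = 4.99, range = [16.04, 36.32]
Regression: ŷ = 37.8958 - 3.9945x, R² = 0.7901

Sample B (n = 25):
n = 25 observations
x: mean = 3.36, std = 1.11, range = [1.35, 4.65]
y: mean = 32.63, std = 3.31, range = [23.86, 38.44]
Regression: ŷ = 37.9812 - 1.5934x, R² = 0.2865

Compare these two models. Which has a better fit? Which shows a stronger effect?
Model A has the better fit (R² = 0.7901 vs 0.2865). Model A shows the stronger effect (|β₁| = 3.9945 vs 1.5934).

Model Comparison:

Fit — compare R²:
- Model A: R² = 0.7901 → 79.01% of variance in fuel efficiency explained
- Model B: R² = 0.2865 → 28.65% of variance in fuel efficiency explained
- 0.7901 > 0.2865 → Model A has the better fit

Which has the larger per-liter effect? (|β₁|)
- Model A: β₁ = -3.9945 → predicted fuel efficiency falls 3.9945 mpg per additional liter of engine displacement
- Model B: β₁ = -1.5934 → predicted fuel efficiency falls 1.5934 mpg per additional liter of engine displacement
- |-3.9945| > |-1.5934| → Model A shows the stronger marginal effect

Note: A better fit (higher R²) doesn't necessarily mean a more important relationship.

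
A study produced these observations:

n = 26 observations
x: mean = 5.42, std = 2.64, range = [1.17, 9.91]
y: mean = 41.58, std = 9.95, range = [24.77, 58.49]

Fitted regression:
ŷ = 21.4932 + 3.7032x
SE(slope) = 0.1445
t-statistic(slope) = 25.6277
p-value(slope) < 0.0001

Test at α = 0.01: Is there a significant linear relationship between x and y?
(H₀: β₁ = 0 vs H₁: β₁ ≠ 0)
Since p-value < 0.0001 < α = 0.01, reject H₀ — the slope is significantly different from 0.

Hypothesis test for the slope coefficient:

H₀: β₁ = 0 (no linear relationship)
H₁: β₁ ≠ 0 (linear relationship exists)

Test statistic: t = β̂₁ / SE(β̂₁) = 3.7032 / 0.1445 = 25.6277

p < 0.0001: how often a slope estimate this far from 0 (in SE units) would arise by chance if β₁ were truly 0.

Decision rule: reject H₀ if p-value < α.
p-value < 0.0001 < α = 0.01 → reject H₀.

There is sufficient evidence at the 1% significance level to conclude that a linear relationship exists between x and y.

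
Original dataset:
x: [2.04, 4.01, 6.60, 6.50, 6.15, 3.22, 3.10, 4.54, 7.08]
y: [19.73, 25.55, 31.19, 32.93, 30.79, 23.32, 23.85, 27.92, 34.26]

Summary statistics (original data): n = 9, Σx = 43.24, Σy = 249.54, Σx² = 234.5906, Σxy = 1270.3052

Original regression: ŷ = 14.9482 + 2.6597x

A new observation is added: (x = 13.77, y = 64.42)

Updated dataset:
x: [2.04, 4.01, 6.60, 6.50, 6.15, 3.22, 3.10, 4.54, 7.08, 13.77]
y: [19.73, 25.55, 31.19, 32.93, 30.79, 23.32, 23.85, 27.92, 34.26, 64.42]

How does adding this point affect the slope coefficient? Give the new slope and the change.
New slope β₁ = 3.7049 versus 2.6597 before: a change of +1.0452 (+39.3%).

x = 13.77 lies well outside the original x-range [2.04, 7.08] (x̄ ≈ 4.80), so this observation has high leverage and can move the slope substantially.

Step 1: Update the sums with the new point (n goes from 9 to 10)
Σx  = 43.24 + 13.77 = 57.01
Σy  = 249.54 + 64.42 = 313.96
Σx² = 234.5906 + 13.77² = 234.5906 + 189.6129 = 424.2035
Σxy = 1270.3052 + 13.77×64.42 = 1270.3052 + 887.0634 = 2157.3686

Step 2: Recompute the slope with b₁ = (nΣxy − ΣxΣy) / (nΣx² − (Σx)²)
Numerator   = 10×2157.3686 − 57.01×313.96 = 21573.6860 − 17898.8596 = 3674.8264
Denominator = 10×424.2035 − 57.01² = 4242.0350 − 3250.1401 = 991.8949
b₁(new) = 3674.8264 / 991.8949 = 3.7049

(Same formula on the original sums: (9×1270.3052 − 43.24×249.54) / (9×234.5906 − 43.24²) = 642.6372 / 241.6178 = 2.6597, matching the given fit.)

Step 3: Change in slope
Δβ₁ = 3.7049 − 2.6597 = +1.0452
Relative change = +1.0452 / 2.6597 × 100% = +39.3%
→ the slope increases when the point is added.

Because the point sits above the extension of the original line at a high-leverage x, it tilts the fit up.
In practice: check such a point for data-entry or measurement error.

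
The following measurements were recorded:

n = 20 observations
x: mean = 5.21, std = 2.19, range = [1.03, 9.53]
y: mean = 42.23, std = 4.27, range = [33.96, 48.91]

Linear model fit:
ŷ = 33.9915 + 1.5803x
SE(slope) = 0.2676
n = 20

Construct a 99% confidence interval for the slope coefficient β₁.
The 99% CI for β₁ is (0.8100, 2.3506)

Confidence interval for the slope:

The 99% CI for β₁ is: β̂₁ ± t*(α/2, n-2) × SE(β̂₁)

Step 1: Find critical t-value
- Confidence level = 0.99
- Degrees of freedom = n - 2 = 20 - 2 = 18
- t*(α/2, 18) = 2.8784

Step 2: Calculate margin of error
Margin = 2.8784 × 0.2676 = 0.7703

Step 3: Construct interval
CI = 1.5803 ± 0.7703
CI = (0.8100, 2.3506)

Interpretation: We are 99% confident that the true slope β₁ lies between 0.8100 and 2.3506.
Both endpoints are positive, so the data support a genuinely positive slope at this confidence level.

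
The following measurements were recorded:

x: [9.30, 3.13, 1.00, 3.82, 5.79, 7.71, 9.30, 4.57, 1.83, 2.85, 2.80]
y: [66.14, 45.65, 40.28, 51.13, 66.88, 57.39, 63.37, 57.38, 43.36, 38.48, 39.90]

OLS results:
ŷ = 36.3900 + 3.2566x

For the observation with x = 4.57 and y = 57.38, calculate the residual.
Residual = 6.1073

The residual is the difference between the actual value and the predicted value:

Residual = y - ŷ

Step 1: Calculate predicted value
ŷ = 36.3900 + 3.2566 × 4.57
ŷ = 51.2727

Step 2: Calculate residual
Residual = 57.38 - 51.2727
Residual = 6.1073

The residual is positive, so the observed y = 57.38 sits above the regression line (the line underestimates it by 6.1073).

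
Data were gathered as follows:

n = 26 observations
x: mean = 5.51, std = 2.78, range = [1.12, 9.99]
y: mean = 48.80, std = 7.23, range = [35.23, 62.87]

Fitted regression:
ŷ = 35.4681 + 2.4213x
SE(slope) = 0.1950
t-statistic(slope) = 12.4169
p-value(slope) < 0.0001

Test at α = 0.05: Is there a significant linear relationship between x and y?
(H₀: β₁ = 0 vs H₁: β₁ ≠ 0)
p-value < 0.0001 < α = 0.05, so we reject H₀. The relationship is significant.

Hypothesis test for the slope coefficient:

H₀: β₁ = 0 (no linear relationship)
H₁: β₁ ≠ 0 (linear relationship exists)

Test statistic: t = β̂₁ / SE(β̂₁) = 2.4213 / 0.1950 = 12.4169

With df = 24, the two-sided p-value for |t| = 12.4169 is <0.0001.

Decision rule: reject H₀ if p-value < α.
p-value < 0.0001 < α = 0.05 → reject H₀.

Conclusion: the linear association between x and y is significant at the 5% level.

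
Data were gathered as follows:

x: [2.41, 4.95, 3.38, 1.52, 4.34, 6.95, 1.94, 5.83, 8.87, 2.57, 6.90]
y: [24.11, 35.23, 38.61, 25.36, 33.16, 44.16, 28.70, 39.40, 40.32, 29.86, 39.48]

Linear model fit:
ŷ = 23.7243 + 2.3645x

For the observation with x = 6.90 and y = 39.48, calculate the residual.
Residual = -0.5594

The residual is the difference between the actual value and the predicted value:

Residual = y - ŷ

Step 1: Calculate predicted value
ŷ = 23.7243 + 2.3645 × 6.90
ŷ = 40.0394

Step 2: Calculate residual
Residual = 39.48 - 40.0394
Residual = -0.5594

Sign check: y < ŷ, so the point is below the line and the fit overestimates here.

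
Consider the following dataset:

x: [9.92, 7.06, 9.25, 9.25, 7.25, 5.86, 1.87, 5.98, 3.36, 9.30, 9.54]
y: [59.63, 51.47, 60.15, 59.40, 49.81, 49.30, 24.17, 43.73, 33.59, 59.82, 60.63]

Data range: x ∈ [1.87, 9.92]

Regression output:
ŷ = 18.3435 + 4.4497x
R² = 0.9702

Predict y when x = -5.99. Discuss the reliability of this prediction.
The equation gives ŷ = -8.3102; however x = -5.99 is 7.86 units below the observed range, so this extrapolated value should not be trusted.

Prediction calculation:
ŷ = 18.3435 + 4.4497 × (-5.99)
ŷ = -8.3102

Reliability:
- Data range: x ∈ [1.87, 9.92]
- Prediction point: x = -5.99 is 7.86 units below the observed range → this is EXTRAPOLATION, not interpolation

Why that matters here:
- The standard error of prediction grows with (x − x̄)², and x = -5.99 is far from x̄ = 7.15
- Real relationships often flatten, saturate, or turn nonlinear at extremes

The R² = 0.9702 only validates the fit within [1.87, 9.92]; treat ŷ = -8.3102 with caution.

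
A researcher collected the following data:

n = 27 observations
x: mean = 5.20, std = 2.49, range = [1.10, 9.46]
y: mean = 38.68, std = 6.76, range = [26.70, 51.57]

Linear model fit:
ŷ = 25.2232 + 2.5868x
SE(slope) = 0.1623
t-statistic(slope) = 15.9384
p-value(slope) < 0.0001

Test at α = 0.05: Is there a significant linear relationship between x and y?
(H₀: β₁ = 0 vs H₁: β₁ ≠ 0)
p-value < 0.0001 < α = 0.05, so we reject H₀. The relationship is significant.

Hypothesis test for the slope coefficient:

H₀: β₁ = 0 (no linear relationship)
H₁: β₁ ≠ 0 (linear relationship exists)

Test statistic: t = β̂₁ / SE(β̂₁) = 2.5868 / 0.1623 = 15.9384

p < 0.0001: how often a slope estimate this far from 0 (in SE units) would arise by chance if β₁ were truly 0.

Decision rule: reject H₀ if p-value < α.
p-value < 0.0001 < α = 0.05 → reject H₀.

Conclusion: the linear association between x and y is significant at the 5% level.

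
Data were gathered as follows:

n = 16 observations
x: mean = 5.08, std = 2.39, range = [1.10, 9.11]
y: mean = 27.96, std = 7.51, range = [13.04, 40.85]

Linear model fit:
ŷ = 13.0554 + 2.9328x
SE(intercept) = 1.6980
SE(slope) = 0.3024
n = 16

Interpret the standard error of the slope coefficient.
SE(β̂₁) = 0.3024 is the estimated standard deviation of the slope estimate across repeated samples; relative to β̂₁ = 2.9328 that is 10.3%, a precise estimate.

What SE measures:
- The standard error quantifies the sampling variability of the coefficient estimate
- It is the estimated standard deviation of β̂₁ across hypothetical repeated samples of the same size
- Smaller SE → more precise estimate

Relative precision:
- SE / |β̂₁| = 0.3024 / 2.9328 = 10.3%
- Rule of thumb (under 20%: precise; 20% to under 50%: moderately precise; 50% or more: imprecise) → precise

Link to the t-test: t = β̂₁ / SE(β̂₁) = 2.9328 / 0.3024 = 9.6984, the statistic for H₀: β₁ = 0.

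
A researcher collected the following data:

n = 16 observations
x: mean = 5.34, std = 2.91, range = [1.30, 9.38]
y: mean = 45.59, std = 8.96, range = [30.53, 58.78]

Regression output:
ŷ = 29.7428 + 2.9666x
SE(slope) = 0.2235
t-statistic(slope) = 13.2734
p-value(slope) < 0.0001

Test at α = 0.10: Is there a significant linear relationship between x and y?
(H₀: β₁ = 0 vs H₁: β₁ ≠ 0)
Reject H₀: p-value < 0.0001 < α = 0.10. The linear relationship is significant at the 10% level.

Hypothesis test for the slope coefficient:

H₀: β₁ = 0 (no linear relationship)
H₁: β₁ ≠ 0 (linear relationship exists)

Test statistic: t = β̂₁ / SE(β̂₁) = 2.9666 / 0.2235 = 13.2734

With df = 14, the two-sided p-value for |t| = 13.2734 is <0.0001.

Decision rule: reject H₀ if p-value < α.
p-value < 0.0001 < α = 0.10 → reject H₀.

There is sufficient evidence at the 10% significance level to conclude that a linear relationship exists between x and y.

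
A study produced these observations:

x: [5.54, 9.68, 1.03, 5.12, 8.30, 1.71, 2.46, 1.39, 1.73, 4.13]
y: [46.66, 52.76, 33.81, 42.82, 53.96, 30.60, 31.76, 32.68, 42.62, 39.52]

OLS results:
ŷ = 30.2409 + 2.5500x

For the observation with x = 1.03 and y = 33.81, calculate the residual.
Residual = 0.9426

The residual is the difference between the actual value and the predicted value:

Residual = y - ŷ

Step 1: Calculate predicted value
ŷ = 30.2409 + 2.5500 × 1.03
ŷ = 32.8674

Step 2: Calculate residual
Residual = 33.81 - 32.8674
Residual = 0.9426

Sign check: y > ŷ, so the point is above the line and the fit underestimates here.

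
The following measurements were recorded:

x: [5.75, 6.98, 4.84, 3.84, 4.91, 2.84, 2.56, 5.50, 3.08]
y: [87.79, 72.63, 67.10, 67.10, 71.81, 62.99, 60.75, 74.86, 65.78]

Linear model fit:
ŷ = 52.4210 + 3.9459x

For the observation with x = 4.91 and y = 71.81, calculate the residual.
Residual = 0.0146

The residual is the difference between the actual value and the predicted value:

Residual = y - ŷ

Step 1: Calculate predicted value
ŷ = 52.4210 + 3.9459 × 4.91
ŷ = 71.7954

Step 2: Calculate residual
Residual = 71.81 - 71.7954
Residual = 0.0146

Interpretation: the model underestimates the actual value by 0.0146 at this point (positive residual → observation lies above the fitted line).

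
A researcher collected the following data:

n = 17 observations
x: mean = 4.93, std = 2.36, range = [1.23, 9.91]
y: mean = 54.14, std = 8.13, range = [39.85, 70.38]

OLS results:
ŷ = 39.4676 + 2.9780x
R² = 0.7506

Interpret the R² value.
About 75.06% of the variability in y is accounted for by the regression on x (R² = 0.7506) — a strong linear fit.

The coefficient of determination R² is the fraction of the total variation in y that the fitted line accounts for.

Here R² = 0.7506:
- Explained: 75.06% of the variation in y
- Unexplained (residual): 100% − 75.06% = 24.94%
- Rule of thumb (below 0.3 weak; 0.3 to below 0.7 moderate; 0.7 and above strong) → strong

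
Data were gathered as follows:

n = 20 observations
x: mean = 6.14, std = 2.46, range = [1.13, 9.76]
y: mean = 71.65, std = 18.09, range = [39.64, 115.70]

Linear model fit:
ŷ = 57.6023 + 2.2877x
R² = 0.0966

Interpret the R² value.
About 9.66% of the variability in y is accounted for by the regression on x (R² = 0.0966) — a weak linear fit.

R² = 1 − SS_res/SS_tot compares the residual scatter to the total scatter of y about its mean.

Here R² = 0.0966:
- Explained: 9.66% of the variation in y
- Unexplained (residual): 100% − 9.66% = 90.34%
- Rule of thumb (below 0.3 weak; 0.3 to below 0.7 moderate; 0.7 and above strong) → weak

Note: R² says nothing about causation, and a high R² does not by itself mean the linear form is appropriate — check the residuals.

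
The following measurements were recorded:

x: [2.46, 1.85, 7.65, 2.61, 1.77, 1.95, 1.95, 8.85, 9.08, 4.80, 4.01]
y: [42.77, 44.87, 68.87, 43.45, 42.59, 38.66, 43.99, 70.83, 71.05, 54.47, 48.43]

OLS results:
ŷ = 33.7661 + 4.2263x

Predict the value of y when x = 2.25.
ŷ = 43.2753

x = 2.25 lies inside the observed range [1.77, 9.08], so the fitted equation applies directly:

ŷ = 33.7661 + 4.2263 × 2.25
ŷ = 33.7661 + 9.5092
ŷ = 43.2753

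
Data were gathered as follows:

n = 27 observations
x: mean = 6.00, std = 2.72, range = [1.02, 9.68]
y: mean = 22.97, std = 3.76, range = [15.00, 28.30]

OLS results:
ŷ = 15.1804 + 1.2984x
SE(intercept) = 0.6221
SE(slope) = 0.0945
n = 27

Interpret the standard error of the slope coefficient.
SE(slope) = 0.0945 measures the uncertainty in the estimated slope. The coefficient is estimated precisely (SE/|β̂₁| = 7.3%).

SE(β̂₁) = 0.0945 says: if we drew many samples of n = 27 from the same population and refit each time, the fitted slopes would scatter with a standard deviation of roughly 0.0945 around the true β₁.

Relative precision:
- SE / |β̂₁| = 0.0945 / 1.2984 = 7.3%
- Rule of thumb (under 20%: precise; 20% to under 50%: moderately precise; 50% or more: imprecise) → precise

Link to interval estimation: a confidence interval for β₁ is β̂₁ ± t* × 0.0945, so SE sets the half-width per unit of t*.

What drives SE(β̂₁): larger n (here n = 27) → smaller SE; more residual scatter → larger SE; wider spread of x values → smaller SE.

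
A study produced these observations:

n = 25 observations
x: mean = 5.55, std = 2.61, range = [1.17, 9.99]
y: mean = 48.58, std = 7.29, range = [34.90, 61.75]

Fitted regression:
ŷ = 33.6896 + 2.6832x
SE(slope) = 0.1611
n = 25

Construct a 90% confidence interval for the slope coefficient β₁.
The 90% CI for β₁ is (2.4071, 2.9593)

Confidence interval for the slope:

The 90% CI for β₁ is: β̂₁ ± t*(α/2, n-2) × SE(β̂₁)

Step 1: Find critical t-value
- Confidence level = 0.9
- Degrees of freedom = n - 2 = 25 - 2 = 23
- t*(α/2, 23) = 1.7139

Step 2: Calculate margin of error
Margin = 1.7139 × 0.1611 = 0.2761

Step 3: Construct interval
CI = 2.6832 ± 0.2761
CI = (2.4071, 2.9593)

Interpretation: each one-unit increase in x is associated with a change in mean y of between 2.4071 and 2.9593, with 90% confidence.
Since 0 is outside the interval, a two-sided test at α = 0.10 would reject H₀: β₁ = 0.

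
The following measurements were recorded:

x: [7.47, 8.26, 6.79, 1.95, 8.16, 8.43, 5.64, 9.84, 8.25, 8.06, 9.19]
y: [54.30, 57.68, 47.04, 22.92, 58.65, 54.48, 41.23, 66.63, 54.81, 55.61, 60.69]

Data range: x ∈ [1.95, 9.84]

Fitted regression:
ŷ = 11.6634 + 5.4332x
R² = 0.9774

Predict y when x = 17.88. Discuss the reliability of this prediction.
ŷ = 108.8090, but this is extrapolation (above the data range [1.95, 9.84]) and may be unreliable.

Prediction calculation:
ŷ = 11.6634 + 5.4332 × 17.88
ŷ = 108.8090

Reliability:
- Data range: x ∈ [1.95, 9.84]
- Prediction point: x = 17.88 is 8.04 units above the observed range → this is EXTRAPOLATION, not interpolation

Why that matters here:
- There are no observations near this x to validate the fitted line there
- R² describes fit only over the sampled x values; it says nothing about behaviour beyond them
- The standard error of prediction grows with (x − x̄)², and x = 17.88 is far from x̄ = 7.46

A defensible statement: 'if the linear trend continued to x = 17.88, y would be about 108.8090' — the premise is untested.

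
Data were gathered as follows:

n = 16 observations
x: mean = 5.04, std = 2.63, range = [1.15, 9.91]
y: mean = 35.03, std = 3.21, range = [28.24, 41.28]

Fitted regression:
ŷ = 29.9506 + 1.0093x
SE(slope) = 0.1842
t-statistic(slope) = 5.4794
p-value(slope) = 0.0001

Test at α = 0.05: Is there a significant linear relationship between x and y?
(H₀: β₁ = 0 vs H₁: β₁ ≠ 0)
Since p-value = 0.0001 < α = 0.05, reject H₀ — the slope is significantly different from 0.

Hypothesis test for the slope coefficient:

H₀: β₁ = 0 (no linear relationship)
H₁: β₁ ≠ 0 (linear relationship exists)

Test statistic: t = β̂₁ / SE(β̂₁) = 1.0093 / 0.1842 = 5.4794

The p-value (0.0001) is the probability, under H₀, of a t-statistic at least as extreme as |t| = 5.4794 (two-sided, df = n − 2 = 14).

Decision rule: reject H₀ if p-value < α.
p-value = 0.0001 < α = 0.05 → reject H₀.

At α = 0.05 the data do provide convincing evidence of a nonzero slope.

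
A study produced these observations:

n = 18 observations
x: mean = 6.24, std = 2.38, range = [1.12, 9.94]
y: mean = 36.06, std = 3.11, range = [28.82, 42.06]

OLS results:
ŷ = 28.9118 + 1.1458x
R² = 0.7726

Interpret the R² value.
About 77.26% of the variability in y is accounted for by the regression on x (R² = 0.7726) — a strong linear fit.

R² (coefficient of determination) measures the proportion of variance in y explained by the regression model.

Here R² = 0.7726:
- Explained: 77.26% of the variation in y
- Unexplained (residual): 100% − 77.26% = 22.74%
- Rule of thumb (below 0.3 weak; 0.3 to below 0.7 moderate; 0.7 and above strong) → strong

Calculation: R² = 1 − (SS_res / SS_tot), where SS_res is the sum of squared residuals and SS_tot the total sum of squares.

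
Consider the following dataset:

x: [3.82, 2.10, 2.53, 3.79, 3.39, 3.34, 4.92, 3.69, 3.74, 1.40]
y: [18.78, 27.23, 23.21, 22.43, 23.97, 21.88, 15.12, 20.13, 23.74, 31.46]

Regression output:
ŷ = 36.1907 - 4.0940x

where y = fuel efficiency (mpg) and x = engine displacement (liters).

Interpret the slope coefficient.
An increase of one liter in engine displacement is associated with a 4.0940 mpg decrease in predicted fuel efficiency.

β₁ = -4.0940 is the change in predicted fuel efficiency (mpg) per additional liter of engine displacement.

Interpretation:
- Engine displacement up by 1 liter → predicted fuel efficiency decreases by 4.0940 mpg
- The effect is assumed constant over the observed range of x (linearity)
- The sign (−) gives the direction; the magnitude 4.0940 gives the size of the effect per liter

(β₀ = 36.1907 is the fitted value at x = 0 and is not part of the slope interpretation.)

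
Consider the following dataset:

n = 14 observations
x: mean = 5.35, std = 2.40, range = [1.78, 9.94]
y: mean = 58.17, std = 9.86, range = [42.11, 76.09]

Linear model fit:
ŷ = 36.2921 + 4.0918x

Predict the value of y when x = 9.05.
ŷ = 73.3229

To predict y for x = 9.05, substitute into the regression equation:

ŷ = 36.2921 + 4.0918 × 9.05
ŷ = 36.2921 + 37.0308
ŷ = 73.3229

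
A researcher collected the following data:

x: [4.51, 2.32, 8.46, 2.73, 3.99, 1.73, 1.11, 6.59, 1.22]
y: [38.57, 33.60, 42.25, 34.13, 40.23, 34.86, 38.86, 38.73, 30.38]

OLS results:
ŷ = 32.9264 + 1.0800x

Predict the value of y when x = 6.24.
ŷ = 39.6656

Plug x = 6.24 into the fitted line:

ŷ = 32.9264 + 1.0800 × 6.24
ŷ = 32.9264 + 6.7392
ŷ = 39.6656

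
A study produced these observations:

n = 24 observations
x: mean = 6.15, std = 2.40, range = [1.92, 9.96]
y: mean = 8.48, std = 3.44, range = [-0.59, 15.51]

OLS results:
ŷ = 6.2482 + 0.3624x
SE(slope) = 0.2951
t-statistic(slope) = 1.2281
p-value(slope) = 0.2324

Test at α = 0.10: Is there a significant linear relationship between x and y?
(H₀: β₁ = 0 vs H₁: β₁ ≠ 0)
p-value = 0.2324 ≥ α = 0.10, so we fail to reject H₀. The relationship is not significant.

Hypothesis test for the slope coefficient:

H₀: β₁ = 0 (no linear relationship)
H₁: β₁ ≠ 0 (linear relationship exists)

Test statistic: t = β̂₁ / SE(β̂₁) = 0.3624 / 0.2951 = 1.2281

With df = 22, the two-sided p-value for |t| = 1.2281 is 0.2324.

Decision rule: reject H₀ if p-value < α.
p-value = 0.2324 ≥ α = 0.10 → fail to reject H₀.

At α = 0.10 the data do not provide convincing evidence of a nonzero slope.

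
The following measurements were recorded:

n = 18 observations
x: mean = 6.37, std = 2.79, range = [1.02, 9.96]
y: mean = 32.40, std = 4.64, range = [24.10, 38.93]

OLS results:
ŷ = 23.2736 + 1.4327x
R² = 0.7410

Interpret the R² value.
About 74.10% of the variability in y is accounted for by the regression on x (R² = 0.7410) — a strong linear fit.

The coefficient of determination R² is the fraction of the total variation in y that the fitted line accounts for.

Here R² = 0.7410:
- Explained: 74.10% of the variation in y
- Unexplained (residual): 100% − 74.10% = 25.90%
- Rule of thumb (below 0.3 weak; 0.3 to below 0.7 moderate; 0.7 and above strong) → strong

Note: R² says nothing about causation, and a high R² does not by itself mean the linear form is appropriate — check the residuals.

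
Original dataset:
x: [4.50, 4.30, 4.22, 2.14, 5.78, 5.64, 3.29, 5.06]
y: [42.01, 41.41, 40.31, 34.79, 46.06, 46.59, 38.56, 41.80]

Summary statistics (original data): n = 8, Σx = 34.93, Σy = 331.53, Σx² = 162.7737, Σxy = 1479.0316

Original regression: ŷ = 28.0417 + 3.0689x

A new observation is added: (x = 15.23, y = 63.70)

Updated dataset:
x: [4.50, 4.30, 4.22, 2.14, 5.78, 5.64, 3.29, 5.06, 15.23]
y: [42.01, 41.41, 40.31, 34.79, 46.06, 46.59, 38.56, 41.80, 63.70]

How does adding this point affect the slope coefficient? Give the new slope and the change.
The slope changes from 3.0689 to 2.1398 (change of -0.9291, or -30.3%).

x = 15.23 lies well outside the original x-range [2.14, 5.78] (x̄ ≈ 4.37), so this observation has high leverage and can move the slope substantially.

Step 1: Update the sums with the new point (n goes from 8 to 9)
Σx  = 34.93 + 15.23 = 50.16
Σy  = 331.53 + 63.70 = 395.23
Σx² = 162.7737 + 15.23² = 162.7737 + 231.9529 = 394.7266
Σxy = 1479.0316 + 15.23×63.70 = 1479.0316 + 970.1510 = 2449.1826

Step 2: Recompute the slope with b₁ = (nΣxy − ΣxΣy) / (nΣx² − (Σx)²)
Numerator   = 9×2449.1826 − 50.16×395.23 = 22042.6434 − 19824.7368 = 2217.9066
Denominator = 9×394.7266 − 50.16² = 3552.5394 − 2516.0256 = 1036.5138
b₁(new) = 2217.9066 / 1036.5138 = 2.1398

(Same formula on the original sums: (8×1479.0316 − 34.93×331.53) / (8×162.7737 − 34.93²) = 251.9099 / 82.0847 = 3.0689, matching the given fit.)

Step 3: Change in slope
Δβ₁ = 2.1398 − 3.0689 = -0.9291
Relative change = -0.9291 / 3.0689 × 100% = -30.3%
→ the slope decreases when the point is added.

Because the point sits below the extension of the original line at a high-leverage x, it tilts the fit down.
In practice: investigate whether it comes from the same population as the rest of the sample; check such a point for data-entry or measurement error.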